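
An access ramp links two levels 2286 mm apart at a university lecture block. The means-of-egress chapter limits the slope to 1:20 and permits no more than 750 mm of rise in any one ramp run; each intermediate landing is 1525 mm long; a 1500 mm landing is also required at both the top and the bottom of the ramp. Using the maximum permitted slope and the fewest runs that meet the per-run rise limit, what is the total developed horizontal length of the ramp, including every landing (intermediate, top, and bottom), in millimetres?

2286 / 750 = 3.048 → round up to 4 ramp runs. That means 3 intermediate landings.
Ramp run (horizontal) at 1:20: 2286 × 20 = 45720 mm.
Intermediate landings: 3 × 1525 = 4575 mm.
Top and bottom landings: 2 × 1500 = 3000 mm.
Total = 45720 + 4575 + 3000 = 53295 mm.

53295 mm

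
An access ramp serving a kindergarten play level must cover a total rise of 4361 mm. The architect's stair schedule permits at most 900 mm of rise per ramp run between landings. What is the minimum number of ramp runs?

⌈4361/900⌉ = 5 ramp runs.

5 runs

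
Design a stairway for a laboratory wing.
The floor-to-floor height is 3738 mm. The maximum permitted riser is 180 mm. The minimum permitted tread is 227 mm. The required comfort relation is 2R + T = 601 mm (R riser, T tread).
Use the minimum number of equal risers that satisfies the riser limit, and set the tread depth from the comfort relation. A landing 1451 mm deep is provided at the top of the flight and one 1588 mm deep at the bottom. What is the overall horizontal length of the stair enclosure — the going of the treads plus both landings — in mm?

3738 / 180 = 20.77, so 21 risers are needed.
R = 3738 ÷ 21 = 178 mm.
From 2R + T = 601: T = 601 − 356 = 245 mm.
Treads = 21 − 1 = 20; going = 20 × 245 = 4900 mm.
Enclosure = 4900 + 1451 + 1588 = 7939 mm.

7939 mm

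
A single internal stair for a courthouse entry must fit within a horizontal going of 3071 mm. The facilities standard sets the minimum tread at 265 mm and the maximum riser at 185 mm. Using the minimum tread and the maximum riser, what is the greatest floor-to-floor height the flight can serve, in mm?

2220 mm

3071 / 265 = 11.59, so 11 treads fit.
Risers = treads + 1 = 12.
Maximum height = 12 × 185 = 2220 mm.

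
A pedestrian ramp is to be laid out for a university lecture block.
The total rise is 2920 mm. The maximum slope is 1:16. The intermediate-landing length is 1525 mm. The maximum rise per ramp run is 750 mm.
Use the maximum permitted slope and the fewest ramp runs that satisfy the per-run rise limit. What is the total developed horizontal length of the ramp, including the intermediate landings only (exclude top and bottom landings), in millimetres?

2920 / 750 = 3.89, so 4 ramp runs are needed. That means 3 intermediate landings.
Horizontal run for 2920 mm of rise at 1:16 is 2920 × 16 = 46720 mm.
Intermediate landings: 3 × 1525 = 4575 mm.
Total developed length = 46720 + 4575 = 51295 mm.

51295 mm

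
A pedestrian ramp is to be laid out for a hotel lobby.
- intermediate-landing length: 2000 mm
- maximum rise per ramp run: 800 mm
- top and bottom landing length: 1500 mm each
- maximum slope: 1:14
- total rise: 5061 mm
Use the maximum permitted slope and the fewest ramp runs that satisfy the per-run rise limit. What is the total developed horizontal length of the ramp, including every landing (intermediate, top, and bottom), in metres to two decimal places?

5061 / 800 = 6.33, so 7 ramp runs are needed. That means 6 intermediate landings.
Ramp run (horizontal) at 1:14: 5061 × 14 = 70854 mm.
6 intermediate landings contribute 6 × 2000 = 12000 mm.
Top and bottom landings: 2 × 1500 = 3000 mm.
Total = 70854 + 12000 + 3000 = 85854 mm.
= 85.85 m.

85.85 m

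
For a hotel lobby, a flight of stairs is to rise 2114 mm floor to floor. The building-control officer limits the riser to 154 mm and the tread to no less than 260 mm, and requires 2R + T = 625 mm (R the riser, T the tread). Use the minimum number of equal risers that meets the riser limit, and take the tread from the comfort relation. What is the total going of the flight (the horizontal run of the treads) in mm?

⌈2114/154⌉ = 14 risers.
Riser R = 2114 / 14 = 151 mm, within the 154 mm limit.
From 2R + T = 625: T = 625 − 302 = 323 mm.
Going = (14 − 1) × 323 = 4199 mm.

4199 mm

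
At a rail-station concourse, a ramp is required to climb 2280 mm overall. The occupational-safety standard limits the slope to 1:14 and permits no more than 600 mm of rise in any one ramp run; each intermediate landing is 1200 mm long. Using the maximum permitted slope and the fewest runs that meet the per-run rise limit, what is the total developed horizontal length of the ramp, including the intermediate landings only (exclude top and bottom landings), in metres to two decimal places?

⌈2280/600⌉ = 4 ramp runs. That means 3 intermediate landings.
Ramp run (horizontal) at 1:14: 2280 × 14 = 31920 mm.
3 intermediate landings contribute 3 × 1200 = 3600 mm.
Total developed length = 31920 + 3600 = 35520 mm.
= 35.52 m.

35.52 m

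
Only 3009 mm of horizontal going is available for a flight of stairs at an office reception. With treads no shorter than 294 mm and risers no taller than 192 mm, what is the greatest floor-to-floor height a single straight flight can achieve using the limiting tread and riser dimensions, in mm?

2112 mm

3009 / 294 = 10.23, so 10 treads fit.
Risers = treads + 1 = 11.
Maximum height = 11 × 192 = 2112 mm.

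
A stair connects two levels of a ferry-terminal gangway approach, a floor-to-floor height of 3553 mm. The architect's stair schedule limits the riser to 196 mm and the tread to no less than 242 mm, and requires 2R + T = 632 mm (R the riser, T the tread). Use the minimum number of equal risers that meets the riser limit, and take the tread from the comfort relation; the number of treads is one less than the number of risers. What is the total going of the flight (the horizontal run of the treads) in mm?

3553 / 196 = 18.13, so 19 risers are needed.
R = 3553 ÷ 19 = 187 mm.
T = 632 − 2·187 = 258 mm, which satisfies the 242 mm minimum.
19 risers give 18 treads; going = 18 × 258 = 4644 mm.

4644 mm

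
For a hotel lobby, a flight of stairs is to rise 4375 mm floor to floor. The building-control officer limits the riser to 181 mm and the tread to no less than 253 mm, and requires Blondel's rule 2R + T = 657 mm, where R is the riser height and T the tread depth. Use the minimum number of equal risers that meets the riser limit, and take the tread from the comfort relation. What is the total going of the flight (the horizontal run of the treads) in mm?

At most 181 each: 4375/181 = 24.17, giving 25 risers.
Riser R = 4375 / 25 = 175 mm, within the 181 mm limit.
T = 657 − 2·175 = 307 mm, which satisfies the 253 mm minimum.
Treads = 25 − 1 = 24; going = 24 × 307 = 7368 mm.

7368 mm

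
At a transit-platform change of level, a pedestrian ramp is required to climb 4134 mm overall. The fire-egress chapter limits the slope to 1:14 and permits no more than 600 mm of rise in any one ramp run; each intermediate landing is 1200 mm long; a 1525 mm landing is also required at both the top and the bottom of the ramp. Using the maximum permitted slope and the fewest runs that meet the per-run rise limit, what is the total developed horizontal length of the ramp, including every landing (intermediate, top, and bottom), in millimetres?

68126 mm

4134 / 600 = 6.89, so 7 ramp runs are needed. That means 6 intermediate landings.
Horizontal run for 4134 mm of rise at 1:14 is 4134 × 14 = 57876 mm.
6 intermediate landings contribute 6 × 1200 = 7200 mm.
Top and bottom landings: 2 × 1525 = 3050 mm.
Total = 57876 + 7200 + 3050 = 68126 mm.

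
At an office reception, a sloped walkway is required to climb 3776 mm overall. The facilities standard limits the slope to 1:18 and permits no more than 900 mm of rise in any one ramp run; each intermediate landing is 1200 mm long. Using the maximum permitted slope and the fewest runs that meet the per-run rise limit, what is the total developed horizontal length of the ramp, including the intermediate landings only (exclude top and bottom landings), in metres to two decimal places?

72.77 m

⌈3776/900⌉ = 5 ramp runs. That means 4 intermediate landings.
Horizontal run for 3776 mm of rise at 1:18 is 3776 × 18 = 67968 mm.
Intermediate landings: 4 × 1200 = 4800 mm.
Developed length = 67968 + 4800 = 72768 mm.
= 72.77 m.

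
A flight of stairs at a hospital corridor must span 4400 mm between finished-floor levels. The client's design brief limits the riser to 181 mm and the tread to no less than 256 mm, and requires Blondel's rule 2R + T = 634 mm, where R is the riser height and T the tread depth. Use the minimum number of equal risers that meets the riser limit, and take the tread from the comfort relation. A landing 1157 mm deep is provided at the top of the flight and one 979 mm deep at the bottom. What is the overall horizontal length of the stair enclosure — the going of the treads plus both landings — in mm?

⌈4400/181⌉ = 25 risers.
Each riser is 4400/25 = 176 mm (≤ 181 mm).
Tread T = 634 − 2 × 176 = 282 mm (≥ 256 mm).
Going = (25 − 1) × 282 = 6768 mm.
Add landings: 6768 + 1157 + 979 = 8904 mm.

8904 mm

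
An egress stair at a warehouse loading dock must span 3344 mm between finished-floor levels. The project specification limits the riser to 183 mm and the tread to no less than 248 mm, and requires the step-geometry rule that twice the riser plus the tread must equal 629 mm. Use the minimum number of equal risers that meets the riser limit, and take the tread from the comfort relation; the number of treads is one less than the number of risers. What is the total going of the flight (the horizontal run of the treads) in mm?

4986 mm

3344 / 183 = 18.27, so 19 risers are needed.
Each riser is 3344/19 = 176 mm (≤ 183 mm).
From 2R + T = 629: T = 629 − 352 = 277 mm.
Going = (19 − 1) × 277 = 4986 mm.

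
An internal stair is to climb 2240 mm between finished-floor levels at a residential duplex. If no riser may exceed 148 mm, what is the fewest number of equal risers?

16 risers

⌈2240/148⌉ = 16 risers.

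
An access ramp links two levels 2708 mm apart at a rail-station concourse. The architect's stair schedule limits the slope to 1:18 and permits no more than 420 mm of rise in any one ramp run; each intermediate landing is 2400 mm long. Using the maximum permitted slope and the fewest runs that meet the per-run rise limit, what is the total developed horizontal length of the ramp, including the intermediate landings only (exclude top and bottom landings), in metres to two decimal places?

63.14 m

2708 / 420 = 6.45, so 7 ramp runs are needed. That means 6 intermediate landings.
Ramp run (horizontal) at 1:18: 2708 × 18 = 48744 mm.
6 intermediate landings contribute 6 × 2400 = 14400 mm.
Developed length = 48744 + 14400 = 63144 mm.
= 63.14 m.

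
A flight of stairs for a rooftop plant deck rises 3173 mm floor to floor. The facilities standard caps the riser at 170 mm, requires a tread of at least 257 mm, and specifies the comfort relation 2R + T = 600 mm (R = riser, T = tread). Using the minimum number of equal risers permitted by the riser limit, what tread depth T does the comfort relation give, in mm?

266 mm

⌈3173/170⌉ = 19 risers.
R = 3173 ÷ 19 = 167 mm.
From 2R + T = 600: T = 600 − 334 = 266 mm.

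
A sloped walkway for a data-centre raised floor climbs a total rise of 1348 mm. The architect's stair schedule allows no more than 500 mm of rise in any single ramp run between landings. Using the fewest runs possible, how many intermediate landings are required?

1348 / 500 = 2.696 → round up to 3 ramp runs.
3 runs are separated by 2 intermediate landings.

2 intermediate landings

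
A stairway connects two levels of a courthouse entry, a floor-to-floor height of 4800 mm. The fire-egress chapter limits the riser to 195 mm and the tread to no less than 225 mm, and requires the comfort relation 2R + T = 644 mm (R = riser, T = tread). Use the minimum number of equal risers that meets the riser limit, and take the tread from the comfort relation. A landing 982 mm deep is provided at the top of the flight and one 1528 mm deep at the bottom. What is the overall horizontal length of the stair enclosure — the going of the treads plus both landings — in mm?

4800 / 195 = 24.62, so 25 risers are needed.
Each riser is 4800/25 = 192 mm (≤ 195 mm).
T = 644 − 2·192 = 260 mm, which satisfies the 225 mm minimum.
Going = (25 − 1) × 260 = 6240 mm.
Enclosure = 6240 + 982 + 1528 = 8750 mm.

8750 mm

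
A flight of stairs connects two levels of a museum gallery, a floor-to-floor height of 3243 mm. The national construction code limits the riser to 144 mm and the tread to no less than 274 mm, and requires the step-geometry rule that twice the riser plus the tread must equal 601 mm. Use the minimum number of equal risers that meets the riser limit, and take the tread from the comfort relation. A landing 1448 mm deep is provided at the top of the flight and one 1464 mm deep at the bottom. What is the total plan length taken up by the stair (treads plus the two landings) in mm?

9930 mm

⌈3243/144⌉ = 23 risers.
Each riser is 3243/23 = 141 mm (≤ 144 mm).
Tread T = 601 − 2 × 141 = 319 mm (≥ 274 mm).
Going = (23 − 1) × 319 = 7018 mm.
Enclosure = 7018 + 1448 + 1464 = 9930 mm.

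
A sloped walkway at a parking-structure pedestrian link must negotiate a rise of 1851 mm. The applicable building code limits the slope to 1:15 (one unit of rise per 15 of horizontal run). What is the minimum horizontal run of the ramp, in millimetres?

At 1:15 the run is 15 × 1851 = 27765 mm.

27765 mm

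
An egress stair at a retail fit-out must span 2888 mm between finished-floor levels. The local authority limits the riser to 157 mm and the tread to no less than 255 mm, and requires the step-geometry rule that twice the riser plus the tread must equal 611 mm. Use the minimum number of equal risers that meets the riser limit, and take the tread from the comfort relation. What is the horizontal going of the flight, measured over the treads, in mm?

5526 mm

2888 / 157 = 18.395 → round up to 19 risers.
Each riser is 2888/19 = 152 mm (≤ 157 mm).
From 2R + T = 611: T = 611 − 304 = 307 mm.
Going = (19 − 1) × 307 = 5526 mm.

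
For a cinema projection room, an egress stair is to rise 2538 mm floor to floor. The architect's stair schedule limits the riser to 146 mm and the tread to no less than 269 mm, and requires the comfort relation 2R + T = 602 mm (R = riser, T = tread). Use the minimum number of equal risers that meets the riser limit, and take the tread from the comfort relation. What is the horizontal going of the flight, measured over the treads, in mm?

5440 mm

⌈2538/146⌉ = 18 risers.
R = 2538 ÷ 18 = 141 mm.
Tread T = 602 − 2 × 141 = 320 mm (≥ 269 mm).
Going = (18 − 1) × 320 = 5440 mm.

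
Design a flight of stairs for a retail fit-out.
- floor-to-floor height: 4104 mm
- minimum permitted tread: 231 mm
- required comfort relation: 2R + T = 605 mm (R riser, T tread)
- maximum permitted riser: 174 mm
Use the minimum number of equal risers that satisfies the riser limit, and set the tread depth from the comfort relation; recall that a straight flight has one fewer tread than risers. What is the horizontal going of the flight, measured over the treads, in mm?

⌈4104/174⌉ = 24 risers.
Each riser is 4104/24 = 171 mm (≤ 174 mm).
From 2R + T = 605: T = 605 − 342 = 263 mm.
Going = (24 − 1) × 263 = 6049 mm.

6049 mm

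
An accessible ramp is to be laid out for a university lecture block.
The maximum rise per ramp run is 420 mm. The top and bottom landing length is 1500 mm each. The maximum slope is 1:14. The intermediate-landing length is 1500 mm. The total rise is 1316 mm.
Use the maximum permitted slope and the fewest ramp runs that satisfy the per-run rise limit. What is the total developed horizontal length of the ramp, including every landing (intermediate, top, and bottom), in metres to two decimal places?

1316 / 420 = 3.133 → round up to 4 ramp runs. That means 3 intermediate landings.
Ramp run (horizontal) at 1:14: 1316 × 14 = 18424 mm.
Intermediate landings: 3 × 1500 = 4500 mm.
Top and bottom landings: 2 × 1500 = 3000 mm.
Total = 18424 + 4500 + 3000 = 25924 mm.
= 25.92 m.

25.92 m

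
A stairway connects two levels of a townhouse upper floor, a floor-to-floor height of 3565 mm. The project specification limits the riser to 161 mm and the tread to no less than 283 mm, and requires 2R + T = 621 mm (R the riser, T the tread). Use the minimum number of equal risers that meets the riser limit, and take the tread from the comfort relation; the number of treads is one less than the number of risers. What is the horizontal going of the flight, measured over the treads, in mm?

6842 mm

⌈3565/161⌉ = 23 risers.
R = 3565 ÷ 23 = 155 mm.
From 2R + T = 621: T = 621 − 310 = 311 mm.
Treads = 23 − 1 = 22; going = 22 × 311 = 6842 mm.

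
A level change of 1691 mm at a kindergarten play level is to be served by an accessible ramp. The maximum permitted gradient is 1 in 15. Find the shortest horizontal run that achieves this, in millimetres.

Run = rise × 15 = 1691 × 15 = 25365 mm.

25365 mm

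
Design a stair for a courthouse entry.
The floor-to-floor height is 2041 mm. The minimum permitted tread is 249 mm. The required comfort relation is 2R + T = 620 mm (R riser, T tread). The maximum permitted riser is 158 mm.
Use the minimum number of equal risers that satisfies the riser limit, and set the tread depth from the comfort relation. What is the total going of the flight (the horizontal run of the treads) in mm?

At most 158 each: 2041/158 = 12.92, giving 13 risers.
Riser R = 2041 / 13 = 157 mm, within the 158 mm limit.
From 2R + T = 620: T = 620 − 314 = 306 mm.
Going = (13 − 1) × 306 = 3672 mm.

3672 mm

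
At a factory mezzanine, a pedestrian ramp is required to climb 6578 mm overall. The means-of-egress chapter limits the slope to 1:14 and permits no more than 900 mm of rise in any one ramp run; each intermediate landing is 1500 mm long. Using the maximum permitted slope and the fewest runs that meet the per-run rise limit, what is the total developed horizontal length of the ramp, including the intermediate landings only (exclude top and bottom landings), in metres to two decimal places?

102.59 m

⌈6578/900⌉ = 8 ramp runs. That means 7 intermediate landings.
Horizontal run for 6578 mm of rise at 1:14 is 6578 × 14 = 92092 mm.
7 intermediate landings contribute 7 × 1500 = 10500 mm.
Developed length = 92092 + 10500 = 102592 mm.
= 102.59 m.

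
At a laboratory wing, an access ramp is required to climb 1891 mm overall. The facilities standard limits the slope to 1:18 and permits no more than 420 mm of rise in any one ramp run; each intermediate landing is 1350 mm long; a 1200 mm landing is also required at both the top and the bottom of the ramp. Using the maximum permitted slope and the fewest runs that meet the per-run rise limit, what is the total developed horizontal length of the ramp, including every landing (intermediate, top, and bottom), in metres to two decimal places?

1891 / 420 = 4.50, so 5 ramp runs are needed. That means 4 intermediate landings.
Ramp run (horizontal) at 1:18: 1891 × 18 = 34038 mm.
Intermediate landings: 4 × 1350 = 5400 mm.
Top and bottom landings: 2 × 1200 = 2400 mm.
Total = 34038 + 5400 + 2400 = 41838 mm.
= 41.84 m.

41.84 m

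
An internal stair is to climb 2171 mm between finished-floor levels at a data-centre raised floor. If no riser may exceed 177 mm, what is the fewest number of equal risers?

13 risers

At most 177 each: 2171/177 = 12.27, giving 13 risers.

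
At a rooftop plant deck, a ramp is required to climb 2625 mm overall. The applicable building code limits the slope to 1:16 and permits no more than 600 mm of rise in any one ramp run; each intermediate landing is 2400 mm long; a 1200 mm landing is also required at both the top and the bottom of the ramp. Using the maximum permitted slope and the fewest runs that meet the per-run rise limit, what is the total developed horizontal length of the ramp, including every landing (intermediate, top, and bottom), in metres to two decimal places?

54.00 m

⌈2625/600⌉ = 5 ramp runs. That means 4 intermediate landings.
Ramp run (horizontal) at 1:16: 2625 × 16 = 42000 mm.
Intermediate landings: 4 × 2400 = 9600 mm.
Top and bottom landings: 2 × 1200 = 2400 mm.
Total = 42000 + 9600 + 2400 = 54000 mm.
= 54.00 m.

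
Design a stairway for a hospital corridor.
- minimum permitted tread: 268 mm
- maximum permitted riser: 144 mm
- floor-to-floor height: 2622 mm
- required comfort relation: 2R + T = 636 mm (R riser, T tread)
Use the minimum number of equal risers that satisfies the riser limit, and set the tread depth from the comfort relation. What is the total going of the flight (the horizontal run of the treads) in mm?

6480 mm

2622 / 144 = 18.21, so 19 risers are needed.
Riser R = 2622 / 19 = 138 mm, within the 144 mm limit.
T = 636 − 2·138 = 360 mm, which satisfies the 268 mm minimum.
Going = (19 − 1) × 360 = 6480 mm.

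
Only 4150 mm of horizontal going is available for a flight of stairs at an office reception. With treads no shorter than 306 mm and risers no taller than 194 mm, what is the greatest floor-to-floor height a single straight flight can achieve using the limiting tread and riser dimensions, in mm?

Treads that fit: ⌊4150 / 306⌋ = 13.
Risers = treads + 1 = 14.
Maximum height = 14 × 194 = 2716 mm.

2716 mm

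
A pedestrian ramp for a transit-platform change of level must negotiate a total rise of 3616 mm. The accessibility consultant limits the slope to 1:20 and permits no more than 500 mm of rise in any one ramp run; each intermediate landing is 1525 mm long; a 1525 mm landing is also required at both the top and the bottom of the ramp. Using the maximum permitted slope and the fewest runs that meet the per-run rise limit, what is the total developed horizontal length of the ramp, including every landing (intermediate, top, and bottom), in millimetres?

86045 mm

3616 / 500 = 7.23, so 8 ramp runs are needed. That means 7 intermediate landings.
Horizontal run for 3616 mm of rise at 1:20 is 3616 × 20 = 72320 mm.
Intermediate landings: 7 × 1525 = 10675 mm.
Top and bottom landings: 2 × 1525 = 3050 mm.
Total = 72320 + 10675 + 3050 = 86045 mm.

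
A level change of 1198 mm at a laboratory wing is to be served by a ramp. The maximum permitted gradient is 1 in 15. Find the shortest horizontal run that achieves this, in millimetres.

17970 mm

Run = rise × 15 = 1198 × 15 = 17970 mm.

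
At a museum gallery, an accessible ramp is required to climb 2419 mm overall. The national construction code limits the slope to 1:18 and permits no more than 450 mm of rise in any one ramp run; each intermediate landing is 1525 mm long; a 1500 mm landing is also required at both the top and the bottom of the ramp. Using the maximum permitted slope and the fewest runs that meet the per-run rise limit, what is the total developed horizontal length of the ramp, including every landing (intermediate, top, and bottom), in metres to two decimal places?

54.17 m

2419 / 450 = 5.376 → round up to 6 ramp runs. That means 5 intermediate landings.
Horizontal run for 2419 mm of rise at 1:18 is 2419 × 18 = 43542 mm.
5 intermediate landings contribute 5 × 1525 = 7625 mm.
Top and bottom landings: 2 × 1500 = 3000 mm.
Total = 43542 + 7625 + 3000 = 54167 mm.
= 54.17 m.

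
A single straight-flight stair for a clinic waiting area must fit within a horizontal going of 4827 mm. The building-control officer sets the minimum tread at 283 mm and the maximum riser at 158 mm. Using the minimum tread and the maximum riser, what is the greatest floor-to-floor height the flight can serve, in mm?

Treads that fit: ⌊4827 / 283⌋ = 17.
Risers = treads + 1 = 18.
Maximum height = 18 × 158 = 2844 mm.

2844 mm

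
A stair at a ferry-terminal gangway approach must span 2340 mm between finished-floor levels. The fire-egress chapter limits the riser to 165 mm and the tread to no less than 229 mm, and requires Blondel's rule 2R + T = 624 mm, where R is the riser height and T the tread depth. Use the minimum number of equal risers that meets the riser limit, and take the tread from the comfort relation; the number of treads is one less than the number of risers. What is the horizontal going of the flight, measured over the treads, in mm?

4368 mm

⌈2340/165⌉ = 15 risers.
Riser R = 2340 / 15 = 156 mm, within the 165 mm limit.
T = 624 − 2·156 = 312 mm, which satisfies the 229 mm minimum.
Treads = 15 − 1 = 14; going = 14 × 312 = 4368 mm.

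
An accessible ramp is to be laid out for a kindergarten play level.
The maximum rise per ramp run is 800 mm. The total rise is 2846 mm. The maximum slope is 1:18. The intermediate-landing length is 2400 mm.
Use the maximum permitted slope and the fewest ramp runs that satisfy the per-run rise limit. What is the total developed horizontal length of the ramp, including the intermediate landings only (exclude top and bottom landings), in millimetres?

58428 mm

At most 800 each: 2846/800 = 3.56, giving 4 ramp runs. That means 3 intermediate landings.
Horizontal run for 2846 mm of rise at 1:18 is 2846 × 18 = 51228 mm.
Intermediate landings: 3 × 2400 = 7200 mm.
Total developed length = 51228 + 7200 = 58428 mm.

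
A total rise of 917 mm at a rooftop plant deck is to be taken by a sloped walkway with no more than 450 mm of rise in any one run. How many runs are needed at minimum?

3 runs

At most 450 each: 917/450 = 2.04, giving 3 ramp runs.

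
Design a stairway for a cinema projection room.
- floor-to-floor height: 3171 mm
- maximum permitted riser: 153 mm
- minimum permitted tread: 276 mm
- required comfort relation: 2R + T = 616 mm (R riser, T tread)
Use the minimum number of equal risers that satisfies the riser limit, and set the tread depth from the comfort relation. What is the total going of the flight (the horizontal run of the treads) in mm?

3171 / 153 = 20.725 → round up to 21 risers.
R = 3171 ÷ 21 = 151 mm.
Tread T = 616 − 2 × 151 = 314 mm (≥ 276 mm).
21 risers give 20 treads; going = 20 × 314 = 6280 mm.

6280 mm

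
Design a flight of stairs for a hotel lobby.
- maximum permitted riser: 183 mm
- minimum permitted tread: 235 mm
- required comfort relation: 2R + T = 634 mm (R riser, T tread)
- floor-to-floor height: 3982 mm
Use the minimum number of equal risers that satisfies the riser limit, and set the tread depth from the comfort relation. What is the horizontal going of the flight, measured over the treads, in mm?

3982 / 183 = 21.76, so 22 risers are needed.
Riser R = 3982 / 22 = 181 mm, within the 183 mm limit.
Tread T = 634 − 2 × 181 = 272 mm (≥ 235 mm).
Going = (22 − 1) × 272 = 5712 mm.

5712 mm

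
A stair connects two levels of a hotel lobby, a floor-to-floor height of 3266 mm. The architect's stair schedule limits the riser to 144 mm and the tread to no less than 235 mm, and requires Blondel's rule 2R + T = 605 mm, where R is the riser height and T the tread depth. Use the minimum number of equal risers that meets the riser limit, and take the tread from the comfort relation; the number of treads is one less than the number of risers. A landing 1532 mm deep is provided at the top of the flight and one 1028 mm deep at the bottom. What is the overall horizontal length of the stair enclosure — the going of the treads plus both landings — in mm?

At most 144 each: 3266/144 = 22.68, giving 23 risers.
Riser R = 3266 / 23 = 142 mm, within the 144 mm limit.
From 2R + T = 605: T = 605 − 284 = 321 mm.
Treads = 23 − 1 = 22; going = 22 × 321 = 7062 mm.
Add landings: 7062 + 1532 + 1028 = 9622 mm.

9622 mm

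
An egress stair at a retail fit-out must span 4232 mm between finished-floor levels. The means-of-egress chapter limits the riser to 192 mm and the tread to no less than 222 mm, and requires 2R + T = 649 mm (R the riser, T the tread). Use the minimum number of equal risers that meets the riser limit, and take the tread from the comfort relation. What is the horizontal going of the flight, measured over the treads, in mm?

⌈4232/192⌉ = 23 risers.
Riser R = 4232 / 23 = 184 mm, within the 192 mm limit.
From 2R + T = 649: T = 649 − 368 = 281 mm.
23 risers give 22 treads; going = 22 × 281 = 6182 mm.

6182 mm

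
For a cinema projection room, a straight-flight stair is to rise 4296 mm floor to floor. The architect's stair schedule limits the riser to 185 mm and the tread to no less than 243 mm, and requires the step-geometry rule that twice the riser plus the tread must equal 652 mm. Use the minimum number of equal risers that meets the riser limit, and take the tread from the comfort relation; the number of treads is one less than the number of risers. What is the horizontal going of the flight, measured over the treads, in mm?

4296 / 185 = 23.22, so 24 risers are needed.
Each riser is 4296/24 = 179 mm (≤ 185 mm).
From 2R + T = 652: T = 652 − 358 = 294 mm.
Going = (24 − 1) × 294 = 6762 mm.

6762 mm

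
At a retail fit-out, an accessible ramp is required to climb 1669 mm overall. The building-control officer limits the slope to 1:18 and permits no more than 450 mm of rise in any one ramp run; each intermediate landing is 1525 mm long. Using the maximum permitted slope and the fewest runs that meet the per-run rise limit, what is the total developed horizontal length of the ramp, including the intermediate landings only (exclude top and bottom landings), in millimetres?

34617 mm

At most 450 each: 1669/450 = 3.71, giving 4 ramp runs. That means 3 intermediate landings.
Horizontal run for 1669 mm of rise at 1:18 is 1669 × 18 = 30042 mm.
Intermediate landings: 3 × 1525 = 4575 mm.
Developed length = 30042 + 4575 = 34617 mm.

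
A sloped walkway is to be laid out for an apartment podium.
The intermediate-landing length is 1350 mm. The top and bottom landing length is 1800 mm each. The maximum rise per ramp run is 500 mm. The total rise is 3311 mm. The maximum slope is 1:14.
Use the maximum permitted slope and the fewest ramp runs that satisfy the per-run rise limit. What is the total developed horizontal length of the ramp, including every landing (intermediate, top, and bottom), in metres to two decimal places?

At most 500 each: 3311/500 = 6.62, giving 7 ramp runs. That means 6 intermediate landings.
Horizontal run for 3311 mm of rise at 1:14 is 3311 × 14 = 46354 mm.
6 intermediate landings contribute 6 × 1350 = 8100 mm.
Top and bottom landings: 2 × 1800 = 3600 mm.
Total = 46354 + 8100 + 3600 = 58054 mm.
= 58.05 m.

58.05 m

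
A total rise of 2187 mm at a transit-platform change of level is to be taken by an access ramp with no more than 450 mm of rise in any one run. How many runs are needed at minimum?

5 runs

At most 450 each: 2187/450 = 4.86, giving 5 ramp runs.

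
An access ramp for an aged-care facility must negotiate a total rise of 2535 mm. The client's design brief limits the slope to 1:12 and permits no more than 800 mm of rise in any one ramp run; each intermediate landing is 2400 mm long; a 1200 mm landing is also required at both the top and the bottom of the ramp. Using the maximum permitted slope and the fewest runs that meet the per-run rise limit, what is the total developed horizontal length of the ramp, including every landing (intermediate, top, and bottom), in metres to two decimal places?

2535 / 800 = 3.169 → round up to 4 ramp runs. That means 3 intermediate landings.
Horizontal run for 2535 mm of rise at 1:12 is 2535 × 12 = 30420 mm.
3 intermediate landings contribute 3 × 2400 = 7200 mm.
Top and bottom landings: 2 × 1200 = 2400 mm.
Total = 30420 + 7200 + 2400 = 40020 mm.
= 40.02 m.

40.02 m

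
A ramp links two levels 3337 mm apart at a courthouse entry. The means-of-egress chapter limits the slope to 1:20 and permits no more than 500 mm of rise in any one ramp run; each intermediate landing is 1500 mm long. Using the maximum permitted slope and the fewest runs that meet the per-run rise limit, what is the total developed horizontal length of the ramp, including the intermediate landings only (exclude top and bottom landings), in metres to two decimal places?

75.74 m

3337 / 500 = 6.67, so 7 ramp runs are needed. That means 6 intermediate landings.
Horizontal run for 3337 mm of rise at 1:20 is 3337 × 20 = 66740 mm.
6 intermediate landings contribute 6 × 1500 = 9000 mm.
Developed length = 66740 + 9000 = 75740 mm.
= 75.74 m.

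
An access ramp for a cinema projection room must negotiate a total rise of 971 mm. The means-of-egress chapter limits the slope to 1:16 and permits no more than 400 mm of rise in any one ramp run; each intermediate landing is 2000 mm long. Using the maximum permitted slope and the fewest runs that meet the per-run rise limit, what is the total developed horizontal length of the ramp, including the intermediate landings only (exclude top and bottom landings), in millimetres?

19536 mm

971 / 400 = 2.428 → round up to 3 ramp runs. That means 2 intermediate landings.
Horizontal run for 971 mm of rise at 1:16 is 971 × 16 = 15536 mm.
2 intermediate landings contribute 2 × 2000 = 4000 mm.
Total developed length = 15536 + 4000 = 19536 mm.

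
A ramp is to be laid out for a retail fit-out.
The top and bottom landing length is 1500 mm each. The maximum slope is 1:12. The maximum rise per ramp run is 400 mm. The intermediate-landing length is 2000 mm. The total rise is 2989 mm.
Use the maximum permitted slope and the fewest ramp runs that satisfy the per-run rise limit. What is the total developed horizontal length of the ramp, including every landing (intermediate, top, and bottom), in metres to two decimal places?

2989 / 400 = 7.473 → round up to 8 ramp runs. That means 7 intermediate landings.
Ramp run (horizontal) at 1:12: 2989 × 12 = 35868 mm.
Intermediate landings: 7 × 2000 = 14000 mm.
Top and bottom landings: 2 × 1500 = 3000 mm.
Total = 35868 + 14000 + 3000 = 52868 mm.
= 52.87 m.

52.87 m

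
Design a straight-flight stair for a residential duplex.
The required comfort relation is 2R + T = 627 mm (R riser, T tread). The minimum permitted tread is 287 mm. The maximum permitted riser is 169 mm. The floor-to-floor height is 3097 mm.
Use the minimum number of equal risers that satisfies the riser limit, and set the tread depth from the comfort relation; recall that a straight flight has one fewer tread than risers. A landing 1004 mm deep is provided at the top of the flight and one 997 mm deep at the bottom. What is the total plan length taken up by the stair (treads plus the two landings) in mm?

⌈3097/169⌉ = 19 risers.
R = 3097 ÷ 19 = 163 mm.
Tread T = 627 − 2 × 163 = 301 mm (≥ 287 mm).
Treads = 19 − 1 = 18; going = 18 × 301 = 5418 mm.
Enclosure = 5418 + 1004 + 997 = 7419 mm.

7419 mm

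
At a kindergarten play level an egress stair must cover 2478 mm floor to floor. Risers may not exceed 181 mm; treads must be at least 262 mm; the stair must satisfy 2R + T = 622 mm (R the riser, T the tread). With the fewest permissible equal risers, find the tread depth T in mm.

268 mm

2478 / 181 = 13.691 → round up to 14 risers.
R = 2478 ÷ 14 = 177 mm.
Tread T = 622 − 2 × 177 = 268 mm (≥ 262 mm).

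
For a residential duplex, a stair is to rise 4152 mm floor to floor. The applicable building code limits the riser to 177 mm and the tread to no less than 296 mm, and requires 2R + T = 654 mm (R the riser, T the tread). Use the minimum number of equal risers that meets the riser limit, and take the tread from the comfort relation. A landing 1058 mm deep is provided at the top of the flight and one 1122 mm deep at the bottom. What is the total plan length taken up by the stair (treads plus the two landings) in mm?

4152 / 177 = 23.458 → round up to 24 risers.
Each riser is 4152/24 = 173 mm (≤ 177 mm).
T = 654 − 2·173 = 308 mm, which satisfies the 296 mm minimum.
24 risers give 23 treads; going = 23 × 308 = 7084 mm.
Enclosure = 7084 + 1058 + 1122 = 9264 mm.

9264 mm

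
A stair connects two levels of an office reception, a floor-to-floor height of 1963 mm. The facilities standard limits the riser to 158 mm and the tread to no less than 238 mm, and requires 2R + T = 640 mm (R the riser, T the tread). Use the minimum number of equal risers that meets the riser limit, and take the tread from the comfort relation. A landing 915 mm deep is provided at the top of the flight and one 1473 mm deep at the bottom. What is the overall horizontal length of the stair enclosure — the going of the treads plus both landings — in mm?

⌈1963/158⌉ = 13 risers.
Riser R = 1963 / 13 = 151 mm, within the 158 mm limit.
From 2R + T = 640: T = 640 − 302 = 338 mm.
13 risers give 12 treads; going = 12 × 338 = 4056 mm.
Add landings: 4056 + 915 + 1473 = 6444 mm.

6444 mm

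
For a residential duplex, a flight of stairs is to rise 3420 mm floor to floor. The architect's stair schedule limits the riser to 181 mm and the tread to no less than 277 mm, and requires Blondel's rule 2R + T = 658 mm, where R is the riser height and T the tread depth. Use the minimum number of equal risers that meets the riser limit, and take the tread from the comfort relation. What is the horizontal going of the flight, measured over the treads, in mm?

3420 / 181 = 18.895 → round up to 19 risers.
Each riser is 3420/19 = 180 mm (≤ 181 mm).
Tread T = 658 − 2 × 180 = 298 mm (≥ 277 mm).
Going = (19 − 1) × 298 = 5364 mm.

5364 mm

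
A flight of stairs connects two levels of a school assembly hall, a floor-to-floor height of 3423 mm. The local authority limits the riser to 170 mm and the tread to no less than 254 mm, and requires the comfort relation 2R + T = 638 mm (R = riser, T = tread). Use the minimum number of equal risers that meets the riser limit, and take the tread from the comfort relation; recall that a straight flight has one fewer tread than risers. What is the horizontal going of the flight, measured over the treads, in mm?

6240 mm

⌈3423/170⌉ = 21 risers.
Riser R = 3423 / 21 = 163 mm, within the 170 mm limit.
T = 638 − 2·163 = 312 mm, which satisfies the 254 mm minimum.
Going = (21 − 1) × 312 = 6240 mm.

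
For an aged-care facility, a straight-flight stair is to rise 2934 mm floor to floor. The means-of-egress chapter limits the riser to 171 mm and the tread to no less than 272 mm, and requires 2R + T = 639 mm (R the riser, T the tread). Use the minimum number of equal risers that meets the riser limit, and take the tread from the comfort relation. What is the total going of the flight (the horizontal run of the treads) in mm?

5321 mm

2934 / 171 = 17.16, so 18 risers are needed.
R = 2934 ÷ 18 = 163 mm.
T = 639 − 2·163 = 313 mm, which satisfies the 272 mm minimum.
Treads = 18 − 1 = 17; going = 17 × 313 = 5321 mm.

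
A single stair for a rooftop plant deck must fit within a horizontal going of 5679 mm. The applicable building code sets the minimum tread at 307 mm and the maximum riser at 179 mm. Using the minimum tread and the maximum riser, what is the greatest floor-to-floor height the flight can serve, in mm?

3401 mm

5679 / 307 = 18.50, so 18 treads fit.
Risers = treads + 1 = 19.
Maximum height = 19 × 179 = 3401 mm.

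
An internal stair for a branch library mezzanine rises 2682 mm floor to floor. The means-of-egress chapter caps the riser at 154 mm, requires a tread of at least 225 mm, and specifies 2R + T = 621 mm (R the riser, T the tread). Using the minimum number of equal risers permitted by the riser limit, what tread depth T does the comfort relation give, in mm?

2682 / 154 = 17.416 → round up to 18 risers.
R = 2682 ÷ 18 = 149 mm.
T = 621 − 2·149 = 323 mm, which satisfies the 225 mm minimum.

323 mm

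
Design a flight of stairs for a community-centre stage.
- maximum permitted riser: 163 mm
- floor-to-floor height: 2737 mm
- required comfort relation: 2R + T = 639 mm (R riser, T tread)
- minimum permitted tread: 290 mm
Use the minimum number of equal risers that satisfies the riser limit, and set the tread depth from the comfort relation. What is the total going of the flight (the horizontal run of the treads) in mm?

5072 mm

⌈2737/163⌉ = 17 risers.
Each riser is 2737/17 = 161 mm (≤ 163 mm).
Tread T = 639 − 2 × 161 = 317 mm (≥ 290 mm).
Treads = 17 − 1 = 16; going = 16 × 317 = 5072 mm.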